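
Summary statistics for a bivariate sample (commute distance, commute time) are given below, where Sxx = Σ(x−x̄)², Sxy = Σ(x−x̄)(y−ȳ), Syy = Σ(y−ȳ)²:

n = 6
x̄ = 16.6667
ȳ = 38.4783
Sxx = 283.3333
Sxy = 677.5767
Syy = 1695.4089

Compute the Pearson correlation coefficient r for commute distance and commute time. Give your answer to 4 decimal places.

r = Sxy/√(Sxx·Syy) = 677.5767/√(480365.798486) = 677.5767/693.084265 = 0.977625

0.9776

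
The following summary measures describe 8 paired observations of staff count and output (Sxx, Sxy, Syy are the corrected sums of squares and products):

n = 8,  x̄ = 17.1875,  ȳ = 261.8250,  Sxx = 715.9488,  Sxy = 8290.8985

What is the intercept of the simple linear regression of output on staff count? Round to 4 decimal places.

b = Sxy/Sxx = 8290.8985/715.9488 = 11.580295
a = ȳ − b·x̄ = 261.825 − 11.580295·17.1875 = 62.788675

62.7887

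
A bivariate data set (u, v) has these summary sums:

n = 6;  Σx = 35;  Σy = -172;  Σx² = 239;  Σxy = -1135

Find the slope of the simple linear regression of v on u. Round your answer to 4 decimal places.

Sxx = Σx² − (Σx)²/n = 239 − 204.166667 = 34.833333
Sxy = Σxy − (Σx)(Σy)/n = -1135 − (-1003.333333) = -131.666667
b = Sxy/Sxx = -131.666667/34.833333 = -3.779904

-3.7799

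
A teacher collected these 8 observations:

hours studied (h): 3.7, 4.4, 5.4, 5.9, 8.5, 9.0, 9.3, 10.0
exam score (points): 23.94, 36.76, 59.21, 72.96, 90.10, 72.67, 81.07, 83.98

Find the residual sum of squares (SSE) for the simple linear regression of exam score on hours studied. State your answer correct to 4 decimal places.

861.6542

n = 8, Σx = 56.2, Σy = 520.69, Σxy = 4014.151, Σx² = 436.76, Σy² = 37777.3311
Sxx = Σx² − (Σx)²/n = 436.76 − 394.805 = 41.955
Sxy = Σxy − (Σx)(Σy)/n = 4014.151 − 3657.84725 = 356.30375
Syy = Σy² − (Σy)²/n = 37777.3311 − 33889.759513 = 3887.571588
b = Sxy/Sxx = 356.30375/41.955 = 8.492522
SSE = Syy − b·Sxy = 3887.571588 − 8.492522·356.30375 = 861.654241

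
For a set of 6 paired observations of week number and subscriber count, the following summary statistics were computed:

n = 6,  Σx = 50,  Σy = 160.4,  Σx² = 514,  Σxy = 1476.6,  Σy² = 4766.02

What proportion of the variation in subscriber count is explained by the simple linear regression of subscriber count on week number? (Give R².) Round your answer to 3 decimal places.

0.421

Sxx = Σx² − (Σx)²/n = 514 − 416.666667 = 97.333333
Sxy = Σxy − (Σx)(Σy)/n = 1476.6 − 1336.666667 = 139.933333
Syy = Σy² − (Σy)²/n = 4766.02 − 4288.026667 = 477.993333
R² = Sxy²/(Sxx·Syy) = (139.933333)²/(97.333333·477.993333) = 0.420881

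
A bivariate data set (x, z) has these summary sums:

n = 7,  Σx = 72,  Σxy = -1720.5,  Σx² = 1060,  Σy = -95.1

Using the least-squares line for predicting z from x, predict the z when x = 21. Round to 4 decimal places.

-38.4849

Sxx = Σx² − (Σx)²/n = 1060 − 740.571429 = 319.428571
Sxy = Σxy − (Σx)(Σy)/n = -1720.5 − (-978.171429) = -742.328571
b = Sxy/Sxx = -742.328571/319.428571 = -2.323927
a = ȳ − b·x̄ = -13.585714 − (-2.323927)·10.285714 = 10.317531
ŷ(21) = a + b·21 = 10.317531 + (-2.323927)·21 = -38.484928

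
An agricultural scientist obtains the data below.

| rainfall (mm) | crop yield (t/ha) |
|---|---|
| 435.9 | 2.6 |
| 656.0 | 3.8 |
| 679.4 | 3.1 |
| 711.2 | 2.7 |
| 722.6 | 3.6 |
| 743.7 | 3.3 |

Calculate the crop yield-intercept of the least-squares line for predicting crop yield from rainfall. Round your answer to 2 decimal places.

1.77

n = 6, Σx = 3948.8, Σy = 19.1, Σxy = 12708.09, Σx² = 2662975.06
Sxx = Σx² − (Σx)²/n = 2662975.06 − 2598836.906667 = 64138.153333
Sxy = Σxy − (Σx)(Σy)/n = 12708.09 − 12570.346667 = 137.743333
b = Sxy/Sxx = 137.743333/64138.153333 = 0.002148
a = ȳ − b·x̄ = 3.183333 − 0.002148·658.133333 = 1.769924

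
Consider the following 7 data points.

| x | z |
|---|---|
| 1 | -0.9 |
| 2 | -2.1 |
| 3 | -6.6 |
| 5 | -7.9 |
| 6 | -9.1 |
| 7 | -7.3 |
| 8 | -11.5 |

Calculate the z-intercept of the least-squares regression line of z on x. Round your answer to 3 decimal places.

-0.507

n = 7, Σx = 32, Σy = -45.4, Σxy = -262.1, Σx² = 188
Sxx = Σx² − (Σx)²/n = 188 − 146.285714 = 41.714286
Sxy = Σxy − (Σx)(Σy)/n = -262.1 − (-207.542857) = -54.557143
b = Sxy/Sxx = -54.557143/41.714286 = -1.307877
a = ȳ − b·x̄ = -6.485714 − (-1.307877)·4.571429 = -0.506849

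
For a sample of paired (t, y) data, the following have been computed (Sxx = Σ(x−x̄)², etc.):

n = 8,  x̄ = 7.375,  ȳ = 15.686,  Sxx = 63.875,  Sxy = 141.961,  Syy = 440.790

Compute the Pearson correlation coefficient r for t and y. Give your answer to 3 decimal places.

r = Sxy/√(Sxx·Syy) = 141.961/√(28155.46125) = 141.961/167.795892 = 0.846034

0.846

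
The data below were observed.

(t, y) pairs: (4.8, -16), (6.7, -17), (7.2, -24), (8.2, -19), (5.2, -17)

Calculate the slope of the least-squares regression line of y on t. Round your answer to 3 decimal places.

-1.335

n = 5, Σx = 32.1, Σy = -93, Σxy = -607.7, Σx² = 214.05
Sxx = Σx² − (Σx)²/n = 214.05 − 206.082 = 7.968
Sxy = Σxy − (Σx)(Σy)/n = -607.7 − (-597.06) = -10.64
b = Sxy/Sxx = -10.64/7.968 = -1.335341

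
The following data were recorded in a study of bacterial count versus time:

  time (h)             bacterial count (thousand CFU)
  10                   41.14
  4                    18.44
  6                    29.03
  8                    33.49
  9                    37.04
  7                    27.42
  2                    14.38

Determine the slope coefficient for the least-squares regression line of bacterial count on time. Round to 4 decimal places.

3.3713

n = 7, Σx = 46, Σy = 200.94, Σxy = 1481.32, Σx² = 350
Sxx = Σx² − (Σx)²/n = 350 − 302.285714 = 47.714286
Sxy = Σxy − (Σx)(Σy)/n = 1481.32 − 1320.462857 = 160.857143
b = Sxy/Sxx = 160.857143/47.714286 = 3.371257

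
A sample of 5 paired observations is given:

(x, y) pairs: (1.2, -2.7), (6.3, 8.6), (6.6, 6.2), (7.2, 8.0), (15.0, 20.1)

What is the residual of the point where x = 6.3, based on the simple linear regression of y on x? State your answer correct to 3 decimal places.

2.119

n = 5, Σx = 36.3, Σy = 40.2, Σxy = 450.96, Σx² = 361.53
Sxx = Σx² − (Σx)²/n = 361.53 − 263.538 = 97.992
Sxy = Σxy − (Σx)(Σy)/n = 450.96 − 291.852 = 159.108
b = Sxy/Sxx = 159.108/97.992 = 1.623684
a = ȳ − b·x̄ = 8.04 − 1.623684·7.26 = -3.747943
ŷ(6.3) = -3.747943 + 1.623684·6.3 = 6.481264
residual = y − ŷ = 8.6 − 6.481264 = 2.118736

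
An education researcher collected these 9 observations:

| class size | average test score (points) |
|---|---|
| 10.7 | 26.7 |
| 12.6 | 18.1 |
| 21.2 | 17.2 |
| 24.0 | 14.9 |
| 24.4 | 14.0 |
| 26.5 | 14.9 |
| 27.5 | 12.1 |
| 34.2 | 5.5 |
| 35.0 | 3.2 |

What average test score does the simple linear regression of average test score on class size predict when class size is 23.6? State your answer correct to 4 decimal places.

n = 9, Σx = 216.1, Σy = 126.6, Σxy = 2605.29, Σx² = 5747.19
Sxx = Σx² − (Σx)²/n = 5747.19 − 5188.801111 = 558.388889
Sxy = Σxy − (Σx)(Σy)/n = 2605.29 − 3039.806667 = -434.516667
b = Sxy/Sxx = -434.516667/558.388889 = -0.778161
a = ȳ − b·x̄ = 14.066667 − (-0.778161)·24.011111 = 32.751186
ŷ(23.6) = a + b·23.6 = 32.751186 + (-0.778161)·23.6 = 14.386577

14.3866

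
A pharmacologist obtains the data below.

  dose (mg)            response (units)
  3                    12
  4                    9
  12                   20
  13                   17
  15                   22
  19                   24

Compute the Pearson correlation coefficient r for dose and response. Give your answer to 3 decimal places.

n = 6, Σx = 66, Σy = 104, Σxy = 1319, Σx² = 924, Σy² = 1974
Sxx = Σx² − (Σx)²/n = 924 − 726 = 198
Sxy = Σxy − (Σx)(Σy)/n = 1319 − 1144 = 175
Syy = Σy² − (Σy)²/n = 1974 − 1802.666667 = 171.333333
r = Sxy/√(Sxx·Syy) = 175/√(33924) = 175/184.184690 = 0.950133

0.950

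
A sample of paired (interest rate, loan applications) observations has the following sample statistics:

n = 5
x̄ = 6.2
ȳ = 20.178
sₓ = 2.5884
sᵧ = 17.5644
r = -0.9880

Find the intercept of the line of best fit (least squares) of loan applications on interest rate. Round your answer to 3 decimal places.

61.745

b = r · sᵧ/sₓ = -0.988 · 17.5644/2.5884 = -6.704384
a = ȳ − b·x̄ = 20.178 − (-6.704384)·6.2 = 61.745180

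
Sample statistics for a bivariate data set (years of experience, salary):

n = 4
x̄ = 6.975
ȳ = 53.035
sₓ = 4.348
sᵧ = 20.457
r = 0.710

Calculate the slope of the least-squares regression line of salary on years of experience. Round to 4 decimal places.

b = r · sᵧ/sₓ = 0.71 · 20.457/4.348 = 3.340494

3.3405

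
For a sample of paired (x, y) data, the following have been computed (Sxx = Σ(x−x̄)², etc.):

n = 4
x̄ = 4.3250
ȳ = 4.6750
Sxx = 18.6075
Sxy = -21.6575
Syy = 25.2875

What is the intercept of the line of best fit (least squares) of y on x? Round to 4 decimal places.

9.7089

b = Sxy/Sxx = -21.6575/18.6075 = -1.163912
a = ȳ − b·x̄ = 4.675 − (-1.163912)·4.325 = 9.708921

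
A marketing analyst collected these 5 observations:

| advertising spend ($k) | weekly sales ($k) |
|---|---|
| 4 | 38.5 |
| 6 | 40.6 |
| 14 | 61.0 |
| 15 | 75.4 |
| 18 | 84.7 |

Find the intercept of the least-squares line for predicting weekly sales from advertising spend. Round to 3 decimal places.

n = 5, Σx = 57, Σy = 300.2, Σxy = 3907.2, Σx² = 797
Sxx = Σx² − (Σx)²/n = 797 − 649.8 = 147.2
Sxy = Σxy − (Σx)(Σy)/n = 3907.2 − 3422.28 = 484.92
b = Sxy/Sxx = 484.92/147.2 = 3.294293
a = ȳ − b·x̄ = 60.04 − 3.294293·11.4 = 22.485054

22.485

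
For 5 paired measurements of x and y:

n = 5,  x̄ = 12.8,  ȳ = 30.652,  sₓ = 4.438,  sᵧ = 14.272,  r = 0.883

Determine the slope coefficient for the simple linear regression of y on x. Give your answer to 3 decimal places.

2.840

b = r · sᵧ/sₓ = 0.883 · 14.272/4.438 = 2.839607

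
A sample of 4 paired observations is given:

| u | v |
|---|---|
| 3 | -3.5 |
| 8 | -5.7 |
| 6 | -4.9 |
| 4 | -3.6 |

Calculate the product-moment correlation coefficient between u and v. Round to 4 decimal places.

-0.9868

n = 4, Σx = 21, Σy = -17.7, Σxy = -99.9, Σx² = 125, Σy² = 81.71
Sxx = Σx² − (Σx)²/n = 125 − 110.25 = 14.75
Sxy = Σxy − (Σx)(Σy)/n = -99.9 − (-92.925) = -6.975
Syy = Σy² − (Σy)²/n = 81.71 − 78.3225 = 3.3875
r = Sxy/√(Sxx·Syy) = -6.975/√(49.965625) = -6.975/7.068637 = -0.986753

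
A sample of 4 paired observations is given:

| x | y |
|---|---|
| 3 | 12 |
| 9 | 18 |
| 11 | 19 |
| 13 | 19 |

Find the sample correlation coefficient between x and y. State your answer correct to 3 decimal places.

0.963

n = 4, Σx = 36, Σy = 68, Σxy = 654, Σx² = 380, Σy² = 1190
Sxx = Σx² − (Σx)²/n = 380 − 324 = 56
Sxy = Σxy − (Σx)(Σy)/n = 654 − 612 = 42
Syy = Σy² − (Σy)²/n = 1190 − 1156 = 34
r = Sxy/√(Sxx·Syy) = 42/√(1904) = 42/43.634848 = 0.962533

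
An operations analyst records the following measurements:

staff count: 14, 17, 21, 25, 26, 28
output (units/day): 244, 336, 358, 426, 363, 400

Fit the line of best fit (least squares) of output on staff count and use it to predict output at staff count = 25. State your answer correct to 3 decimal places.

n = 6, Σx = 131, Σy = 2127, Σxy = 47934, Σx² = 3011
Sxx = Σx² − (Σx)²/n = 3011 − 2860.166667 = 150.833333
Sxy = Σxy − (Σx)(Σy)/n = 47934 − 46439.5 = 1494.5
b = Sxy/Sxx = 1494.5/150.833333 = 9.908287
a = ȳ − b·x̄ = 354.5 − 9.908287·21.833333 = 138.169061
ŷ(25) = a + b·25 = 138.169061 + 9.908287·25 = 385.876243

385.876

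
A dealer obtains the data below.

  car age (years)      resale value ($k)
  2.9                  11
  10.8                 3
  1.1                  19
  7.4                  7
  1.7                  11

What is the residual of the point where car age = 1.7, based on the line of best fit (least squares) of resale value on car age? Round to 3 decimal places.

-3.094

n = 5, Σx = 23.9, Σy = 51, Σxy = 155.7, Σx² = 183.91
Sxx = Σx² − (Σx)²/n = 183.91 − 114.242 = 69.668
Sxy = Σxy − (Σx)(Σy)/n = 155.7 − 243.78 = -88.08
b = Sxy/Sxx = -88.08/69.668 = -1.264282
a = ȳ − b·x̄ = 10.2 − (-1.264282)·4.78 = 16.243268
ŷ(1.7) = 16.243268 + (-1.264282)·1.7 = 14.093989
residual = y − ŷ = 11 − 14.093989 = -3.093989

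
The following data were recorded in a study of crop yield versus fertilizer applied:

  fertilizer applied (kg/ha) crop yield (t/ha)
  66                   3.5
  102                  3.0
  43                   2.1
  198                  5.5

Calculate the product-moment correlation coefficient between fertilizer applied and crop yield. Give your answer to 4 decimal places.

0.9316

n = 4, Σx = 409, Σy = 14.1, Σxy = 1716.3, Σx² = 55813, Σy² = 55.91
Sxx = Σx² − (Σx)²/n = 55813 − 41820.25 = 13992.75
Sxy = Σxy − (Σx)(Σy)/n = 1716.3 − 1441.725 = 274.575
Syy = Σy² − (Σy)²/n = 55.91 − 49.7025 = 6.2075
r = Sxy/√(Sxx·Syy) = 274.575/√(86859.995625) = 274.575/294.720199 = 0.931646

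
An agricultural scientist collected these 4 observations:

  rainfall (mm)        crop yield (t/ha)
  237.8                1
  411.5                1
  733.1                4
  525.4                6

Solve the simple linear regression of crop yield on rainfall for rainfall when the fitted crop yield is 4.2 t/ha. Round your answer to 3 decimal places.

n = 4, Σx = 1907.8, Σy = 12, Σxy = 6734.1, Σx² = 1039361.86
Sxx = Σx² − (Σx)²/n = 1039361.86 − 909925.21 = 129436.65
Sxy = Σxy − (Σx)(Σy)/n = 6734.1 − 5723.4 = 1010.7
b = Sxy/Sxx = 1010.7/129436.65 = 0.007808
a = ȳ − b·x̄ = 3 − 0.007808·476.95 = -0.724242
Set a + b·x = 4.2: x = (4.2 − (-0.724242)) / 0.007808 = 630.629608

630.630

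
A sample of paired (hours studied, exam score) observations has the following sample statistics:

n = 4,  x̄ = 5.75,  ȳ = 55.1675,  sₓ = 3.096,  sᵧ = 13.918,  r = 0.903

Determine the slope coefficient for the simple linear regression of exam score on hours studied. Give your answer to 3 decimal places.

b = r · sᵧ/sₓ = 0.903 · 13.918/3.096 = 4.059417

4.059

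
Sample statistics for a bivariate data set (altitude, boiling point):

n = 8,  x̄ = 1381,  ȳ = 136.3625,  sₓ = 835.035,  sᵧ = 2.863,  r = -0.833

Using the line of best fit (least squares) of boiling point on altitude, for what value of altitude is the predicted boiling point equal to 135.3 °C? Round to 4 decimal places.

b = r · sᵧ/sₓ = -0.833 · 2.863/835.035 = -0.002856
a = ȳ − b·x̄ = 136.3625 − (-0.002856)·1381 = 140.306667
Set a + b·x = 135.3: x = (135.3 − 140.306667) / (-0.002856) = 1753.020839

1753.0208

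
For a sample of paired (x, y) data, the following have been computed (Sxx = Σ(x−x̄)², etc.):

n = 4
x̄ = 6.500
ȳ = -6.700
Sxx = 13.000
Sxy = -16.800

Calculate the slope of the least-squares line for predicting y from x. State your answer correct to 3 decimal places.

b = Sxy/Sxx = -16.8/13 = -1.292308

-1.292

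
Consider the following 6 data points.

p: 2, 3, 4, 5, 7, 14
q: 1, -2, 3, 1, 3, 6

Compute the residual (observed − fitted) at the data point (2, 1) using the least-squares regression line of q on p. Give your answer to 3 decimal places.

0.940

n = 6, Σx = 35, Σy = 12, Σxy = 118, Σx² = 299
Sxx = Σx² − (Σx)²/n = 299 − 204.166667 = 94.833333
Sxy = Σxy − (Σx)(Σy)/n = 118 − 70 = 48
b = Sxy/Sxx = 48/94.833333 = 0.506151
a = ȳ − b·x̄ = 2 − 0.506151·5.833333 = -0.952548
ŷ(2) = -0.952548 + 0.506151·2 = 0.059754
residual = y − ŷ = 1 − 0.059754 = 0.940246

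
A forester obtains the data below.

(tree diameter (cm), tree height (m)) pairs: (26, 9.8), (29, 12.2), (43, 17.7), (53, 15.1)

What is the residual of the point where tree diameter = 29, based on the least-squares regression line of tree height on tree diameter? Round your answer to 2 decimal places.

0.37

n = 4, Σx = 151, Σy = 54.8, Σxy = 2170, Σx² = 6175
Sxx = Σx² − (Σx)²/n = 6175 − 5700.25 = 474.75
Sxy = Σxy − (Σx)(Σy)/n = 2170 − 2068.7 = 101.3
b = Sxy/Sxx = 101.3/474.75 = 0.213375
a = ȳ − b·x̄ = 13.7 − 0.213375·37.75 = 5.645076
ŷ(29) = 5.645076 + 0.213375·29 = 11.832965
residual = y − ŷ = 12.2 − 11.832965 = 0.367035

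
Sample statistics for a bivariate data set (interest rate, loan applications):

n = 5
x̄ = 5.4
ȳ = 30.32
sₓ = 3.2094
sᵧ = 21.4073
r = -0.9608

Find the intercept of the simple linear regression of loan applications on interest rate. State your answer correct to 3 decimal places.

64.927

b = r · sᵧ/sₓ = -0.9608 · 21.4073/3.2094 = -6.408716
a = ȳ − b·x̄ = 30.32 − (-6.408716)·5.4 = 64.927068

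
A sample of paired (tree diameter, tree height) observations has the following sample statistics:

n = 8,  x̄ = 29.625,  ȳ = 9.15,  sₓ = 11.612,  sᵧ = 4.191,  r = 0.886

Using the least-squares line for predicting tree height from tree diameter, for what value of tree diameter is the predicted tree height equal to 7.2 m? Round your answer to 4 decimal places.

23.5270

b = r · sᵧ/sₓ = 0.886 · 4.191/11.612 = 0.319775
a = ȳ − b·x̄ = 9.15 − 0.319775·29.625 = -0.323331
Set a + b·x = 7.2: x = (7.2 − (-0.323331)) / 0.319775 = 23.526960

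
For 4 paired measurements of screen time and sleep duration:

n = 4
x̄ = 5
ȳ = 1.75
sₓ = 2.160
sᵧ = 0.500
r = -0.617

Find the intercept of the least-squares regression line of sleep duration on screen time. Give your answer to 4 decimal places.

b = r · sᵧ/sₓ = -0.617 · 0.5/2.16 = -0.142824
a = ȳ − b·x̄ = 1.75 − (-0.142824)·5 = 2.464120

2.4641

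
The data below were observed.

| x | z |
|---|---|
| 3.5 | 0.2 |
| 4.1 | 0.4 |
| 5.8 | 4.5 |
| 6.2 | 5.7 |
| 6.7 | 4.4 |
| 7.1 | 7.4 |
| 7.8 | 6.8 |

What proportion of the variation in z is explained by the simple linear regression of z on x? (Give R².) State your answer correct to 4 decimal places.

n = 7, Σx = 41.2, Σy = 29.4, Σxy = 198.84, Σx² = 257.28, Σy² = 173.3
Sxx = Σx² − (Σx)²/n = 257.28 − 242.491429 = 14.788571
Sxy = Σxy − (Σx)(Σy)/n = 198.84 − 173.04 = 25.8
Syy = Σy² − (Σy)²/n = 173.3 − 123.48 = 49.82
R² = Sxy²/(Sxx·Syy) = (25.8)²/(14.788571·49.82) = 0.903461

0.9035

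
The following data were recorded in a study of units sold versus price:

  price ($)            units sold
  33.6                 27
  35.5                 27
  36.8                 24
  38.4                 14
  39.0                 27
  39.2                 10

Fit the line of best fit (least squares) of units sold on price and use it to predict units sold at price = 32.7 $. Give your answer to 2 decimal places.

30.81

n = 6, Σx = 222.5, Σy = 129, Σxy = 4731.5, Σx² = 8275.65
Sxx = Σx² − (Σx)²/n = 8275.65 − 8251.041667 = 24.608333
Sxy = Σxy − (Σx)(Σy)/n = 4731.5 − 4783.75 = -52.25
b = Sxy/Sxx = -52.25/24.608333 = -2.123264
a = ȳ − b·x̄ = 21.5 − (-2.123264)·37.083333 = 100.237724
ŷ(32.7) = a + b·32.7 = 100.237724 + (-2.123264)·32.7 = 30.806976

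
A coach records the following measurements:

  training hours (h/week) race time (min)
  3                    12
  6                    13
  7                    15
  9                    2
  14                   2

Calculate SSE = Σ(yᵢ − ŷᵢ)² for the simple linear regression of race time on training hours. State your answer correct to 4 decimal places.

67.2545

n = 5, Σx = 39, Σy = 44, Σxy = 265, Σx² = 371, Σy² = 546
Sxx = Σx² − (Σx)²/n = 371 − 304.2 = 66.8
Sxy = Σxy − (Σx)(Σy)/n = 265 − 343.2 = -78.2
Syy = Σy² − (Σy)²/n = 546 − 387.2 = 158.8
b = Sxy/Sxx = -78.2/66.8 = -1.170659
SSE = Syy − b·Sxy = 158.8 − (-1.170659)·(-78.2) = 67.254491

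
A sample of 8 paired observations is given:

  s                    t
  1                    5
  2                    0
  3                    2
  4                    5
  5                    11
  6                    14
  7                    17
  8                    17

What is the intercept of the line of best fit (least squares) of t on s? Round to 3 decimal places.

-2.429

n = 8, Σx = 36, Σy = 71, Σxy = 425, Σx² = 204
Sxx = Σx² − (Σx)²/n = 204 − 162 = 42
Sxy = Σxy − (Σx)(Σy)/n = 425 − 319.5 = 105.5
b = Sxy/Sxx = 105.5/42 = 2.511905
a = ȳ − b·x̄ = 8.875 − 2.511905·4.5 = -2.428571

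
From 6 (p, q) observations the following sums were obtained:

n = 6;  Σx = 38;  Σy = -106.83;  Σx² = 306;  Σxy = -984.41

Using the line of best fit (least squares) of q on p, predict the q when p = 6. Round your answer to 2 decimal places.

Sxx = Σx² − (Σx)²/n = 306 − 240.666667 = 65.333333
Sxy = Σxy − (Σx)(Σy)/n = -984.41 − (-676.59) = -307.82
b = Sxy/Sxx = -307.82/65.333333 = -4.711531
a = ȳ − b·x̄ = -17.805 − (-4.711531)·6.333333 = 12.034694
ŷ(6) = a + b·6 = 12.034694 + (-4.711531)·6 = -16.234490

-16.23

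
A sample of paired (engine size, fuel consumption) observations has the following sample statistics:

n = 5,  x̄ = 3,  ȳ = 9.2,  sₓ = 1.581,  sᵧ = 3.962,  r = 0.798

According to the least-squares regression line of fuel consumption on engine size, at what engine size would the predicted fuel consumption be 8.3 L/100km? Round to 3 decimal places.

2.550

b = r · sᵧ/sₓ = 0.798 · 3.962/1.581 = 1.999795
a = ȳ − b·x̄ = 9.2 − 1.999795·3 = 3.200615
Set a + b·x = 8.3: x = (8.3 − 3.200615) / 1.999795 = 2.549954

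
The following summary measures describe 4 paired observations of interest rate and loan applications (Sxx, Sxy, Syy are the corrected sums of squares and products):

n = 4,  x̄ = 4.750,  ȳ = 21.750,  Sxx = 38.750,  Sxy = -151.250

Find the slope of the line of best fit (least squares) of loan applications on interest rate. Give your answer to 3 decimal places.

b = Sxy/Sxx = -151.25/38.75 = -3.903226

-3.903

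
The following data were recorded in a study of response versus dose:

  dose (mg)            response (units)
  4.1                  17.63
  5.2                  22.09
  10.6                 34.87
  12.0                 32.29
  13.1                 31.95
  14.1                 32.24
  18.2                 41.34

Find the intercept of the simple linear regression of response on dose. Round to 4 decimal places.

n = 7, Σx = 77.3, Σy = 212.41, Σxy = 2569.77, Σx² = 1001.87
Sxx = Σx² − (Σx)²/n = 1001.87 − 853.612857 = 148.257143
Sxy = Σxy − (Σx)(Σy)/n = 2569.77 − 2345.613286 = 224.156714
b = Sxy/Sxx = 224.156714/148.257143 = 1.511945
a = ȳ − b·x̄ = 30.344286 − 1.511945·11.042857 = 13.648088

13.6481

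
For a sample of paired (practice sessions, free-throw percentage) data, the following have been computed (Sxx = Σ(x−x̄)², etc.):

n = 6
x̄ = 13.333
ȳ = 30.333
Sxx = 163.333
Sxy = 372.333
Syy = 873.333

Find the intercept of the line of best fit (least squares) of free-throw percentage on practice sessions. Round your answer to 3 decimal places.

-0.061

b = Sxy/Sxx = 372.333/163.333 = 2.279594
a = ȳ − b·x̄ = 30.333 − 2.279594·13.333 = -0.060833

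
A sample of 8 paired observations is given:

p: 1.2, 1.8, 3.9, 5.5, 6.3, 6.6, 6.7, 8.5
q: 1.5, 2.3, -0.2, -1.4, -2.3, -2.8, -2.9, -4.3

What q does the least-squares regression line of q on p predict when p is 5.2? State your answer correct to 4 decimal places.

n = 8, Σx = 40.5, Σy = -10.1, Σxy = -91.49, Σx² = 250.53
Sxx = Σx² − (Σx)²/n = 250.53 − 205.03125 = 45.49875
Sxy = Σxy − (Σx)(Σy)/n = -91.49 − (-51.13125) = -40.35875
b = Sxy/Sxx = -40.35875/45.49875 = -0.887030
a = ȳ − b·x̄ = -1.2625 − (-0.887030)·5.0625 = 3.228089
ŷ(5.2) = a + b·5.2 = 3.228089 + (-0.887030)·5.2 = -1.384467

-1.3845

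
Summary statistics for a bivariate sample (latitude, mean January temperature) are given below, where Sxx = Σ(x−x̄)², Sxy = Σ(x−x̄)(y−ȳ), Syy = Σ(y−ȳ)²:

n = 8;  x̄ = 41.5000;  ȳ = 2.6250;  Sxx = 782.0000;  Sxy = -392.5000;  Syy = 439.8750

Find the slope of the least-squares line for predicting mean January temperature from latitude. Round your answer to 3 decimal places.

-0.502

b = Sxy/Sxx = -392.5/782 = -0.501918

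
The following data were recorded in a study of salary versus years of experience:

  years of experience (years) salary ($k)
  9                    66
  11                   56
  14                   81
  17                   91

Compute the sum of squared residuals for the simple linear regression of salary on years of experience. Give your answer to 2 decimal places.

n = 4, Σx = 51, Σy = 294, Σxy = 3891, Σx² = 687, Σy² = 22334
Sxx = Σx² − (Σx)²/n = 687 − 650.25 = 36.75
Sxy = Σxy − (Σx)(Σy)/n = 3891 − 3748.5 = 142.5
Syy = Σy² − (Σy)²/n = 22334 − 21609 = 725
b = Sxy/Sxx = 142.5/36.75 = 3.877551
SSE = Syy − b·Sxy = 725 − 3.877551·142.5 = 172.448980

172.45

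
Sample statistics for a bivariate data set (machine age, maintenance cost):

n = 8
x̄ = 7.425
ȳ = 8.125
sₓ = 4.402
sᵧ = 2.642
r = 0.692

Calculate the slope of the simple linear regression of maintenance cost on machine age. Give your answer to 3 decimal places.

b = r · sᵧ/sₓ = 0.692 · 2.642/4.402 = 0.415326

0.415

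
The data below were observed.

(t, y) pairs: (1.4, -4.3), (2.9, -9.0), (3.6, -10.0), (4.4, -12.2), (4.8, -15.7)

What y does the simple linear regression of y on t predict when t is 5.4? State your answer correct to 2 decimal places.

-16.27

n = 5, Σx = 17.1, Σy = -51.2, Σxy = -197.16, Σx² = 65.73
Sxx = Σx² − (Σx)²/n = 65.73 − 58.482 = 7.248
Sxy = Σxy − (Σx)(Σy)/n = -197.16 − (-175.104) = -22.056
b = Sxy/Sxx = -22.056/7.248 = -3.043046
a = ȳ − b·x̄ = -10.24 − (-3.043046)·3.42 = 0.167219
ŷ(5.4) = a + b·5.4 = 0.167219 + (-3.043046)·5.4 = -16.265232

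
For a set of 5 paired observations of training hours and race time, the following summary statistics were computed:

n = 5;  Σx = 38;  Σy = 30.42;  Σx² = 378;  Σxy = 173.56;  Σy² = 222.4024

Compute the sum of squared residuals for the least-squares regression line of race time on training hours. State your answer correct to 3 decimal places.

Sxx = Σx² − (Σx)²/n = 378 − 288.8 = 89.2
Sxy = Σxy − (Σx)(Σy)/n = 173.56 − 231.192 = -57.632
Syy = Σy² − (Σy)²/n = 222.4024 − 185.07528 = 37.32712
b = Sxy/Sxx = -57.632/89.2 = -0.646099
SSE = Syy − b·Sxy = 37.32712 − (-0.646099)·(-57.632) = 0.091162

0.091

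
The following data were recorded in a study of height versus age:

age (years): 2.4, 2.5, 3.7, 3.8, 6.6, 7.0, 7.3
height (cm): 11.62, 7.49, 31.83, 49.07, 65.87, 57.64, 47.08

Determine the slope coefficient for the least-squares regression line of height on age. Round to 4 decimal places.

n = 7, Σx = 33.3, Σy = 270.6, Σxy = 1532.756, Σx² = 185.99
Sxx = Σx² − (Σx)²/n = 185.99 − 158.412857 = 27.577143
Sxy = Σxy − (Σx)(Σy)/n = 1532.756 − 1287.282857 = 245.473143
b = Sxy/Sxx = 245.473143/27.577143 = 8.901326

8.9013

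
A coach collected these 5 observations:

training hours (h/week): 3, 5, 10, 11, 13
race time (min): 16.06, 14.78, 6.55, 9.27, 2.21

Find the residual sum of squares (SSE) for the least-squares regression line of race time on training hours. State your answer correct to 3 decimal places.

12.970

n = 5, Σx = 42, Σy = 48.87, Σxy = 318.28, Σx² = 424, Σy² = 610.0915
Sxx = Σx² − (Σx)²/n = 424 − 352.8 = 71.2
Sxy = Σxy − (Σx)(Σy)/n = 318.28 − 410.508 = -92.228
Syy = Σy² − (Σy)²/n = 610.0915 − 477.65538 = 132.43612
b = Sxy/Sxx = -92.228/71.2 = -1.295337
SSE = Syy − b·Sxy = 132.43612 − (-1.295337)·(-92.228) = 12.969772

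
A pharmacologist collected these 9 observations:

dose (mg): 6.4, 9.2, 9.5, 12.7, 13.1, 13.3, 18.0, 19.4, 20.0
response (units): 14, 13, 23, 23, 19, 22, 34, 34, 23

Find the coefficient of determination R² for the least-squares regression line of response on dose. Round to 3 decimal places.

n = 9, Σx = 121.6, Σy = 205, Σxy = 2992.9, Σx² = 1826, Σy² = 5109
Sxx = Σx² − (Σx)²/n = 1826 − 1642.951111 = 183.048889
Sxy = Σxy − (Σx)(Σy)/n = 2992.9 − 2769.777778 = 223.122222
Syy = Σy² − (Σy)²/n = 5109 − 4669.444444 = 439.555556
R² = Sxy²/(Sxx·Syy) = (223.122222)²/(183.048889·439.555556) = 0.618735

0.619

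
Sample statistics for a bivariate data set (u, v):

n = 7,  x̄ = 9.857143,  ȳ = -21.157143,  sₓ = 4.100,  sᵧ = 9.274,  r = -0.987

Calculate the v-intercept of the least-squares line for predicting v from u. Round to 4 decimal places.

b = r · sᵧ/sₓ = -0.987 · 9.274/4.1 = -2.232546
a = ȳ − b·x̄ = -21.157143 − (-2.232546)·9.857143 = 0.849381

0.8494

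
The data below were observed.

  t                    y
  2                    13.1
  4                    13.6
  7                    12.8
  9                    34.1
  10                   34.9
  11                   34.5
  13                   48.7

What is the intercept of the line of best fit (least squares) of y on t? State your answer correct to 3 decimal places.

n = 7, Σx = 56, Σy = 191.7, Σxy = 1838.7, Σx² = 540
Sxx = Σx² − (Σx)²/n = 540 − 448 = 92
Sxy = Σxy − (Σx)(Σy)/n = 1838.7 − 1533.6 = 305.1
b = Sxy/Sxx = 305.1/92 = 3.316304
a = ȳ − b·x̄ = 27.385714 − 3.316304·8 = 0.855280

0.855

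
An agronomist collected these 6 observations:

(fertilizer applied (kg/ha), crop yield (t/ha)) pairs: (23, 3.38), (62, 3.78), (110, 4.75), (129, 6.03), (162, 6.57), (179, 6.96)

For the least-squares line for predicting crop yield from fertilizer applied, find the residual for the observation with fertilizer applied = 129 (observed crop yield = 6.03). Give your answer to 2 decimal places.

0.34

n = 6, Σx = 665, Σy = 31.47, Σxy = 3922.65, Σx² = 91399
Sxx = Σx² − (Σx)²/n = 91399 − 73704.166667 = 17694.833333
Sxy = Σxy − (Σx)(Σy)/n = 3922.65 − 3487.925 = 434.725
b = Sxy/Sxx = 434.725/17694.833333 = 0.024568
a = ȳ − b·x̄ = 5.245 − 0.024568·110.833333 = 2.522057
ŷ(129) = 2.522057 + 0.024568·129 = 5.691317
residual = y − ŷ = 6.03 − 5.691317 = 0.338683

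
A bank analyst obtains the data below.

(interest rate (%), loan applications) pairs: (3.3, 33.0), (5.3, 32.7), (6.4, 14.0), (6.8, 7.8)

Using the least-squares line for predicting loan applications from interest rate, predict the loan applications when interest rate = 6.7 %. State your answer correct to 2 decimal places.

13.05

n = 4, Σx = 21.8, Σy = 87.5, Σxy = 424.85, Σx² = 126.18
Sxx = Σx² − (Σx)²/n = 126.18 − 118.81 = 7.37
Sxy = Σxy − (Σx)(Σy)/n = 424.85 − 476.875 = -52.025
b = Sxy/Sxx = -52.025/7.37 = -7.059023
a = ȳ − b·x̄ = 21.875 − (-7.059023)·5.45 = 60.346676
ŷ(6.7) = a + b·6.7 = 60.346676 + (-7.059023)·6.7 = 13.051221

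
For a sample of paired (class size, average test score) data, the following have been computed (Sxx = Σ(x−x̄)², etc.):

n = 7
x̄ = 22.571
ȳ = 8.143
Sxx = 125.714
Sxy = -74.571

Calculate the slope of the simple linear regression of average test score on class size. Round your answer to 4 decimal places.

b = Sxy/Sxx = -74.571/125.714 = -0.593180

-0.5932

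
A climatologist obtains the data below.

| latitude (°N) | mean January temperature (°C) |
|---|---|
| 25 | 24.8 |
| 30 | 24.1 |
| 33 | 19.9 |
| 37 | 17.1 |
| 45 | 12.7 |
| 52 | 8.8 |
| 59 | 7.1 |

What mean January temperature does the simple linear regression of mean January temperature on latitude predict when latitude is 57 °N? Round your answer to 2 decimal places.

n = 7, Σx = 281, Σy = 114.5, Σxy = 4080.4, Σx² = 12193
Sxx = Σx² − (Σx)²/n = 12193 − 11280.142857 = 912.857143
Sxy = Σxy − (Σx)(Σy)/n = 4080.4 − 4596.357143 = -515.957143
b = Sxy/Sxx = -515.957143/912.857143 = -0.565211
a = ȳ − b·x̄ = 16.357143 − (-0.565211)·40.142857 = 39.046338
ŷ(57) = a + b·57 = 39.046338 + (-0.565211)·57 = 6.829296

6.83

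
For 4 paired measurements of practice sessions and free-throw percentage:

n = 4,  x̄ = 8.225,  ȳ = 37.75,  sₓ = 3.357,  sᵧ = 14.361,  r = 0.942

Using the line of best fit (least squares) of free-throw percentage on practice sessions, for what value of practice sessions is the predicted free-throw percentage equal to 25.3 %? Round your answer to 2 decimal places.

b = r · sᵧ/sₓ = 0.942 · 14.361/3.357 = 4.029807
a = ȳ − b·x̄ = 37.75 − 4.029807·8.225 = 4.604838
Set a + b·x = 25.3: x = (25.3 − 4.604838) / 4.029807 = 5.135522

5.14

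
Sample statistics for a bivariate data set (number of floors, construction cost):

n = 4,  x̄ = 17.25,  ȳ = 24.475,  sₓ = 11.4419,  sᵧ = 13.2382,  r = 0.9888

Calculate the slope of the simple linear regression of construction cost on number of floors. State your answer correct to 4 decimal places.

b = r · sᵧ/sₓ = 0.9888 · 13.2382/11.4419 = 1.144035

1.1440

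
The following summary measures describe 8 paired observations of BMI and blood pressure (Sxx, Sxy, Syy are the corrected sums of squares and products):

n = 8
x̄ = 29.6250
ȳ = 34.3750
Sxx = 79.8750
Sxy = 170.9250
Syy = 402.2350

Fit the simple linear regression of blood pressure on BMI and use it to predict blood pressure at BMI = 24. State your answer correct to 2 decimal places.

22.34

b = Sxy/Sxx = 170.925/79.875 = 2.139906
a = ȳ − b·x̄ = 34.375 − 2.139906·29.625 = -29.019718
ŷ(24) = a + b·24 = -29.019718 + 2.139906·24 = 22.338028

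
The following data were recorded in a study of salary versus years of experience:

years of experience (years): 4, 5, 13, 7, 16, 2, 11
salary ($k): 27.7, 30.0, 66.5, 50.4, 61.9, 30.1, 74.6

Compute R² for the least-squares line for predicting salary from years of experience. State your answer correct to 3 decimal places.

0.743

n = 7, Σx = 58, Σy = 341.2, Σxy = 3349.3, Σx² = 640, Σy² = 18932.48
Sxx = Σx² − (Σx)²/n = 640 − 480.571429 = 159.428571
Sxy = Σxy − (Σx)(Σy)/n = 3349.3 − 2827.085714 = 522.214286
Syy = Σy² − (Σy)²/n = 18932.48 − 16631.062857 = 2301.417143
R² = Sxy²/(Sxx·Syy) = (522.214286)²/(159.428571·2301.417143) = 0.743252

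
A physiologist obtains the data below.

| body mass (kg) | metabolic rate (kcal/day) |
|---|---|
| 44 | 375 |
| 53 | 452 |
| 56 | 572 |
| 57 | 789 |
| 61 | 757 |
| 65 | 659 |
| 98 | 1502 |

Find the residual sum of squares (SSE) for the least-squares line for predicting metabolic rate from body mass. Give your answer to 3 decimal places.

56876.251

n = 7, Σx = 434, Σy = 5106, Σxy = 353669, Σx² = 28680, Σy² = 4557968
Sxx = Σx² − (Σx)²/n = 28680 − 26908 = 1772
Sxy = Σxy − (Σx)(Σy)/n = 353669 − 316572 = 37097
Syy = Σy² − (Σy)²/n = 4557968 − 3724462.285714 = 833505.714286
b = Sxy/Sxx = 37097/1772 = 20.935102
SSE = Syy − b·Sxy = 833505.714286 − 20.935102·37097 = 56876.250967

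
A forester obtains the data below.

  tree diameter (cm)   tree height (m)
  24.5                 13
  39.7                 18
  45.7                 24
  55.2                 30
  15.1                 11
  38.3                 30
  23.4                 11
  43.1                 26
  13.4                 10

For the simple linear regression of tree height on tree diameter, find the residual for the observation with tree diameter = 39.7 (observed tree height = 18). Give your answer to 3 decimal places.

n = 9, Σx = 298.4, Σy = 173, Σxy = 6613, Σx² = 11591.5
Sxx = Σx² − (Σx)²/n = 11591.5 − 9893.617778 = 1697.882222
Sxy = Σxy − (Σx)(Σy)/n = 6613 − 5735.911111 = 877.088889
b = Sxy/Sxx = 877.088889/1697.882222 = 0.516578
a = ȳ − b·x̄ = 19.222222 − 0.516578·33.155556 = 2.094786
ŷ(39.7) = 2.094786 + 0.516578·39.7 = 22.602939
residual = y − ŷ = 18 − 22.602939 = -4.602939

-4.603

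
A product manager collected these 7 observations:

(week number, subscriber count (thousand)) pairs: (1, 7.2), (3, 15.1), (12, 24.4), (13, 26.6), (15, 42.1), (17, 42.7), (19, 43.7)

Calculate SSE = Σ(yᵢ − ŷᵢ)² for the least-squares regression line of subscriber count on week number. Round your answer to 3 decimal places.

n = 7, Σx = 80, Σy = 201.8, Σxy = 2878.8, Σx² = 1198, Σy² = 7088.16
Sxx = Σx² − (Σx)²/n = 1198 − 914.285714 = 283.714286
Sxy = Σxy − (Σx)(Σy)/n = 2878.8 − 2306.285714 = 572.514286
Syy = Σy² − (Σy)²/n = 7088.16 − 5817.605714 = 1270.554286
b = Sxy/Sxx = 572.514286/283.714286 = 2.017925
SSE = Syy − b·Sxy = 1270.554286 − 2.017925·572.514286 = 115.263122

115.263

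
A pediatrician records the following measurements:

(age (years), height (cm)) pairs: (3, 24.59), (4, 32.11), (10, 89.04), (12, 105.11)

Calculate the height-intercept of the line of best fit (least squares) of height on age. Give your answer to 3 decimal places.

n = 4, Σx = 29, Σy = 250.85, Σxy = 2353.93, Σx² = 269
Sxx = Σx² − (Σx)²/n = 269 − 210.25 = 58.75
Sxy = Σxy − (Σx)(Σy)/n = 2353.93 − 1818.6625 = 535.2675
b = Sxy/Sxx = 535.2675/58.75 = 9.110936
a = ȳ − b·x̄ = 62.7125 − 9.110936·7.25 = -3.341787

-3.342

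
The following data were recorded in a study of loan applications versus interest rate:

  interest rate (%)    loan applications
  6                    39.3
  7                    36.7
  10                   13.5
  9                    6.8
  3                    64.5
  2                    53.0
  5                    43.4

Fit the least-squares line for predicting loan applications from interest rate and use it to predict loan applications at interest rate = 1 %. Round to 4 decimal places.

69.2236

n = 7, Σx = 42, Σy = 257.2, Σxy = 1205.4, Σx² = 304
Sxx = Σx² − (Σx)²/n = 304 − 252 = 52
Sxy = Σxy − (Σx)(Σy)/n = 1205.4 − 1543.2 = -337.8
b = Sxy/Sxx = -337.8/52 = -6.496154
a = ȳ − b·x̄ = 36.742857 − (-6.496154)·6 = 75.719780
ŷ(1) = a + b·1 = 75.719780 + (-6.496154)·1 = 69.223626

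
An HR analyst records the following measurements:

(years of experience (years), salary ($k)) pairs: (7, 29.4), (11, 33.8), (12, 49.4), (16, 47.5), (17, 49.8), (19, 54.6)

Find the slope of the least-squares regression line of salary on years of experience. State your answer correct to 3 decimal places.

2.009

n = 6, Σx = 82, Σy = 264.5, Σxy = 3814.4, Σx² = 1220
Sxx = Σx² − (Σx)²/n = 1220 − 1120.666667 = 99.333333
Sxy = Σxy − (Σx)(Σy)/n = 3814.4 − 3614.833333 = 199.566667
b = Sxy/Sxx = 199.566667/99.333333 = 2.009060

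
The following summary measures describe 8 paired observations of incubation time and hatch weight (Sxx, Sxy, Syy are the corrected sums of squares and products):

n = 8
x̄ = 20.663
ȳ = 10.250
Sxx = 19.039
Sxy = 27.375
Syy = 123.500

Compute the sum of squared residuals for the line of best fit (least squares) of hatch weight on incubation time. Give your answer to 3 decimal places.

b = Sxy/Sxx = 27.375/19.039 = 1.437838
SSE = Syy − b·Sxy = 123.5 − 1.437838·27.375 = 84.139181

84.139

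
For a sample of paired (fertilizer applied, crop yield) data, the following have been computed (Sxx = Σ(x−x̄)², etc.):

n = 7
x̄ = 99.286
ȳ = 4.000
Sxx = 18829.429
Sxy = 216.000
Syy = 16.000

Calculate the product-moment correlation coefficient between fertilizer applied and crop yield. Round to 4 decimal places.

0.3935

r = Sxy/√(Sxx·Syy) = 216/√(301270.864) = 216/548.881466 = 0.393528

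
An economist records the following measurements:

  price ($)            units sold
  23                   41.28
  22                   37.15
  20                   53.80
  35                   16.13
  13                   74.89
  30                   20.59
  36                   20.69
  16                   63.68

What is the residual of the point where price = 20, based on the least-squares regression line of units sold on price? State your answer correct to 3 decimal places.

2.068

n = 8, Σx = 195, Σy = 328.21, Σxy = 6762.28, Σx² = 5259
Sxx = Σx² − (Σx)²/n = 5259 − 4753.125 = 505.875
Sxy = Σxy − (Σx)(Σy)/n = 6762.28 − 8000.11875 = -1237.83875
b = Sxy/Sxx = -1237.83875/505.875 = -2.446926
a = ȳ − b·x̄ = 41.02625 − (-2.446926)·24.375 = 100.670074
ŷ(20) = 100.670074 + (-2.446926)·20 = 51.731552
residual = y − ŷ = 53.80 − 51.731552 = 2.068448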